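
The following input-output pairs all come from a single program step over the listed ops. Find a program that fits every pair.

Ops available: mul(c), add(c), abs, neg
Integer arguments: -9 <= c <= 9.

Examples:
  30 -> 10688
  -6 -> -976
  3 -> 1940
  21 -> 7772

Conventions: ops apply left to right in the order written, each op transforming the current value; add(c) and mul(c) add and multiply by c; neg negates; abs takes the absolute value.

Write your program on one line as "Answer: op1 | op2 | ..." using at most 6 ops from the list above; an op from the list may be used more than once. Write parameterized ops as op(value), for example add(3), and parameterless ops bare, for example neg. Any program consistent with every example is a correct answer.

add(3) | mul(-9) | mul(9) | add(1) | mul(-4)

Check, running the answer program on each example:
  30 -> 33 -> -297 -> -2673 -> -2672 -> 10688
  -6 -> -3 -> 27 -> 243 -> 244 -> -976
  3 -> 6 -> -54 -> -486 -> -485 -> 1940
  21 -> 24 -> -216 -> -1944 -> -1943 -> 7772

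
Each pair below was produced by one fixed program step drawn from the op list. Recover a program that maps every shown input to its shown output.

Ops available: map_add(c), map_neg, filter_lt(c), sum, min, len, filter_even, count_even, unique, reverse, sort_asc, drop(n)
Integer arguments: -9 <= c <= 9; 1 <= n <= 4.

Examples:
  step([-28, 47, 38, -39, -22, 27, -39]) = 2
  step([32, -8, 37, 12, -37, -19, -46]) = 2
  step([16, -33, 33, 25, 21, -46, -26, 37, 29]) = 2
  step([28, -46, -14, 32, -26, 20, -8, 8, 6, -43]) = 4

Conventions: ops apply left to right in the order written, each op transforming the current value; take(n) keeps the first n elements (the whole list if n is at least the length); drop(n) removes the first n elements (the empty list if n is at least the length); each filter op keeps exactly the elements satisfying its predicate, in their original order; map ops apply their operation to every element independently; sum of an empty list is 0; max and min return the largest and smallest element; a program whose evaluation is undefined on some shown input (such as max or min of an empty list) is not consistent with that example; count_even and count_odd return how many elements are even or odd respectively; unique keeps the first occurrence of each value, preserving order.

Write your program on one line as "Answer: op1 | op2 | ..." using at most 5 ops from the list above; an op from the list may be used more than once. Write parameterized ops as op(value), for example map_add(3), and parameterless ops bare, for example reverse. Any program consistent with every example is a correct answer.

filter_lt(4) | reverse | map_neg | count_even

Check, running the answer program on each example:
  [-28, 47, 38, -39, -22, 27, -39] -> [-28, -39, -22, -39] -> [-39, -22, -39, -28] -> [39, 22, 39, 28] -> 2
  [32, -8, 37, 12, -37, -19, -46] -> [-8, -37, -19, -46] -> [-46, -19, -37, -8] -> [46, 19, 37, 8] -> 2
  [16, -33, 33, 25, 21, -46, -26, 37, 29] -> [-33, -46, -26] -> [-26, -46, -33] -> [26, 46, 33] -> 2
  [28, -46, -14, 32, -26, 20, -8, 8, 6, -43] -> [-46, -14, -26, -8, -43] -> [-43, -8, -26, -14, -46] -> [43, 8, 26, 14, 46] -> 4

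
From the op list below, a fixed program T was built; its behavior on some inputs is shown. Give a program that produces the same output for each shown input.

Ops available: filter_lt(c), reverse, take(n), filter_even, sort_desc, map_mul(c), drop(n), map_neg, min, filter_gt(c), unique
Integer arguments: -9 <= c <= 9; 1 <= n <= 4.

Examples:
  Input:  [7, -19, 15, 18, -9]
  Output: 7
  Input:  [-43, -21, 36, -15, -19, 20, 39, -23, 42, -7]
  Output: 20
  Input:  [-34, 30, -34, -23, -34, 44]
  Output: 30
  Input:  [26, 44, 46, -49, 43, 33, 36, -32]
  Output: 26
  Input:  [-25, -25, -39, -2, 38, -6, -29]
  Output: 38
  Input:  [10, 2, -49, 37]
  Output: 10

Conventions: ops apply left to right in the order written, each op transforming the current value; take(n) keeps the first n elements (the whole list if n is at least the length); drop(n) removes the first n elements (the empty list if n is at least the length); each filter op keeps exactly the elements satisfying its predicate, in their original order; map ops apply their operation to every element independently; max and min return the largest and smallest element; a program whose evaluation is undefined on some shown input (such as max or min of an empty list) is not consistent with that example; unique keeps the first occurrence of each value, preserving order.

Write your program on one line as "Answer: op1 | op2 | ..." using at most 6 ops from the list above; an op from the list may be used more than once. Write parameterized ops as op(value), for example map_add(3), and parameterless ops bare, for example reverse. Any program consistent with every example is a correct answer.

filter_gt(-4) | reverse | filter_gt(-2) | filter_gt(6) | min

Check, running the answer program on each example:
  [7, -19, 15, 18, -9] -> [7, 15, 18] -> [18, 15, 7] -> [18, 15, 7] -> [18, 15, 7] -> 7
  [-43, -21, 36, -15, -19, 20, 39, -23, 42, -7] -> [36, 20, 39, 42] -> [42, 39, 20, 36] -> [42, 39, 20, 36] -> [42, 39, 20, 36] -> 20
  [-34, 30, -34, -23, -34, 44] -> [30, 44] -> [44, 30] -> [44, 30] -> [44, 30] -> 30
  [26, 44, 46, -49, 43, 33, 36, -32] -> [26, 44, 46, 43, 33, 36] -> [36, 33, 43, 46, 44, 26] -> [36, 33, 43, 46, 44, 26] -> [36, 33, 43, 46, 44, 26] -> 26
  [-25, -25, -39, -2, 38, -6, -29] -> [-2, 38] -> [38, -2] -> [38] -> [38] -> 38
  [10, 2, -49, 37] -> [10, 2, 37] -> [37, 2, 10] -> [37, 2, 10] -> [37, 10] -> 10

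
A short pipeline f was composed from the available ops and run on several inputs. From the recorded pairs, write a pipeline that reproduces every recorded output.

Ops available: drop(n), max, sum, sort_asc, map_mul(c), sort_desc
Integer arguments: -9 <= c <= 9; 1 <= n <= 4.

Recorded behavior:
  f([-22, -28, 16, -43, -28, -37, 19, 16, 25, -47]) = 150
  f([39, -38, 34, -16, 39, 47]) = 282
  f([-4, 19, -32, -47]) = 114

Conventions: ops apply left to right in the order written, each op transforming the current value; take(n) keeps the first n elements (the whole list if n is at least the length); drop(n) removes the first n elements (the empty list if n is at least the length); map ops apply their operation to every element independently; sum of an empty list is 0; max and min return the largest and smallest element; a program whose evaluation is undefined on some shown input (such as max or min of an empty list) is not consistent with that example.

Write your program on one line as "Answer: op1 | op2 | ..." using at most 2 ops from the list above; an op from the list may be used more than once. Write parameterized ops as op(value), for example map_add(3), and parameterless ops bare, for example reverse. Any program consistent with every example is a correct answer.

map_mul(6) | max

Check, running the answer program on each example:
  [-22, -28, 16, -43, -28, -37, 19, 16, 25, -47] -> [-132, -168, 96, -258, -168, -222, 114, 96, 150, -282] -> 150
  [39, -38, 34, -16, 39, 47] -> [234, -228, 204, -96, 234, 282] -> 282
  [-4, 19, -32, -47] -> [-24, 114, -192, -282] -> 114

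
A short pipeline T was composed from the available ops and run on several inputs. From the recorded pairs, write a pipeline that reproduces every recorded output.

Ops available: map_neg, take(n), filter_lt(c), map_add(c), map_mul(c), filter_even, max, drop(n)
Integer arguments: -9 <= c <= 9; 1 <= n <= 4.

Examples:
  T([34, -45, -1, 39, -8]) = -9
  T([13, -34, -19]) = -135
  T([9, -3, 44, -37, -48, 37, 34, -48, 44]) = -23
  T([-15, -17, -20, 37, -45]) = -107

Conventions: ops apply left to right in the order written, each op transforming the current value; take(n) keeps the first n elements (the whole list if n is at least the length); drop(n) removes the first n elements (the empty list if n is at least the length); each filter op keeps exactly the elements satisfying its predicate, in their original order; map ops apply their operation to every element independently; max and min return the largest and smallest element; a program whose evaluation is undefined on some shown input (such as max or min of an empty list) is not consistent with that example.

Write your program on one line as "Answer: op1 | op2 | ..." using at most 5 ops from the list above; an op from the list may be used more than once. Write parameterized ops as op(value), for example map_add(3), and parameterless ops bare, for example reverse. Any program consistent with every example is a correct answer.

map_mul(7) | take(4) | map_add(-2) | filter_lt(7) | max

Check, running the answer program on each example:
  [34, -45, -1, 39, -8] -> [238, -315, -7, 273, -56] -> [238, -315, -7, 273] -> [236, -317, -9, 271] -> [-317, -9] -> -9
  [13, -34, -19] -> [91, -238, -133] -> [91, -238, -133] -> [89, -240, -135] -> [-240, -135] -> -135
  [9, -3, 44, -37, -48, 37, 34, -48, 44] -> [63, -21, 308, -259, -336, 259, 238, -336, 308] -> [63, -21, 308, -259] -> [61, -23, 306, -261] -> [-23, -261] -> -23
  [-15, -17, -20, 37, -45] -> [-105, -119, -140, 259, -315] -> [-105, -119, -140, 259] -> [-107, -121, -142, 257] -> [-107, -121, -142] -> -107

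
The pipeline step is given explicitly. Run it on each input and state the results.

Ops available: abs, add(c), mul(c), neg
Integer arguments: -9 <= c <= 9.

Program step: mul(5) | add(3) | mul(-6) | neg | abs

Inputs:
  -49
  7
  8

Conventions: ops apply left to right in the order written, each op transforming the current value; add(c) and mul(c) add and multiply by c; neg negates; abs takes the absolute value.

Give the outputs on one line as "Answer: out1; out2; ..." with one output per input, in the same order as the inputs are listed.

Execution, op by op:
  -49 -> -245 -> -242 -> 1452 -> -1452 -> 1452
  7 -> 35 -> 38 -> -228 -> 228 -> 228
  8 -> 40 -> 43 -> -258 -> 258 -> 258

1452; 228; 258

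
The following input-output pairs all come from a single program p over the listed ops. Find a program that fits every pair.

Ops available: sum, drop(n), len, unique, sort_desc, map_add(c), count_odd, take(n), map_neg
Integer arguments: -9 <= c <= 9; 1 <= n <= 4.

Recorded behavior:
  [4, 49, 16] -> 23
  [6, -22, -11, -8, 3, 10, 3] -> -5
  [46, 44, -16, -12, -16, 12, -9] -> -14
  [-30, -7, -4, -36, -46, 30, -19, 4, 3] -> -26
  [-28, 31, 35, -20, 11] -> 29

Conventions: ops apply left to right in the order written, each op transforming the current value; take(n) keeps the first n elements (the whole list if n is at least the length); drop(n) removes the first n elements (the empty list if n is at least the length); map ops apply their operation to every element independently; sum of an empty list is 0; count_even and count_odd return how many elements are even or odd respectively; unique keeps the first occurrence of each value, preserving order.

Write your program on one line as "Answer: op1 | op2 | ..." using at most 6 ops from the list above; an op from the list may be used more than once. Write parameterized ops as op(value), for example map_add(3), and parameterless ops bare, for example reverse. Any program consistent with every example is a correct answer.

unique | map_add(7) | take(4) | drop(2) | sum

Check, running the answer program on each example:
  [4, 49, 16] -> [4, 49, 16] -> [11, 56, 23] -> [11, 56, 23] -> [23] -> 23
  [6, -22, -11, -8, 3, 10, 3] -> [6, -22, -11, -8, 3, 10] -> [13, -15, -4, -1, 10, 17] -> [13, -15, -4, -1] -> [-4, -1] -> -5
  [46, 44, -16, -12, -16, 12, -9] -> [46, 44, -16, -12, 12, -9] -> [53, 51, -9, -5, 19, -2] -> [53, 51, -9, -5] -> [-9, -5] -> -14
  [-30, -7, -4, -36, -46, 30, -19, 4, 3] -> [-30, -7, -4, -36, -46, 30, -19, 4, 3] -> [-23, 0, 3, -29, -39, 37, -12, 11, 10] -> [-23, 0, 3, -29] -> [3, -29] -> -26
  [-28, 31, 35, -20, 11] -> [-28, 31, 35, -20, 11] -> [-21, 38, 42, -13, 18] -> [-21, 38, 42, -13] -> [42, -13] -> 29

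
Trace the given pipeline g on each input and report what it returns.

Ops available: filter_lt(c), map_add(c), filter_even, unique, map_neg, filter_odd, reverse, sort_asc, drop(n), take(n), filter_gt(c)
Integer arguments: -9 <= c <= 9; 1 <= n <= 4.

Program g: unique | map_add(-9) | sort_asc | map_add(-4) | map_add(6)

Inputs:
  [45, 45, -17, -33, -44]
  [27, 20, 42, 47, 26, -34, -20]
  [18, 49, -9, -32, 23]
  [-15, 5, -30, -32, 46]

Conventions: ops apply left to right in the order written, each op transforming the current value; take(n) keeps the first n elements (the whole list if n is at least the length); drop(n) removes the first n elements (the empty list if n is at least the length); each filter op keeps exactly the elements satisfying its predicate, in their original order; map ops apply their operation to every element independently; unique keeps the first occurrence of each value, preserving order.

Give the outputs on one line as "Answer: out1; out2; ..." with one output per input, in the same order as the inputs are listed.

[-51, -40, -24, 38]; [-41, -27, 13, 19, 20, 35, 40]; [-39, -16, 11, 16, 42]; [-39, -37, -22, -2, 39]

Execution, op by op:
  [45, 45, -17, -33, -44] -> [45, -17, -33, -44] -> [36, -26, -42, -53] -> [-53, -42, -26, 36] -> [-57, -46, -30, 32] -> [-51, -40, -24, 38]
  [27, 20, 42, 47, 26, -34, -20] -> [27, 20, 42, 47, 26, -34, -20] -> [18, 11, 33, 38, 17, -43, -29] -> [-43, -29, 11, 17, 18, 33, 38] -> [-47, -33, 7, 13, 14, 29, 34] -> [-41, -27, 13, 19, 20, 35, 40]
  [18, 49, -9, -32, 23] -> [18, 49, -9, -32, 23] -> [9, 40, -18, -41, 14] -> [-41, -18, 9, 14, 40] -> [-45, -22, 5, 10, 36] -> [-39, -16, 11, 16, 42]
  [-15, 5, -30, -32, 46] -> [-15, 5, -30, -32, 46] -> [-24, -4, -39, -41, 37] -> [-41, -39, -24, -4, 37] -> [-45, -43, -28, -8, 33] -> [-39, -37, -22, -2, 39]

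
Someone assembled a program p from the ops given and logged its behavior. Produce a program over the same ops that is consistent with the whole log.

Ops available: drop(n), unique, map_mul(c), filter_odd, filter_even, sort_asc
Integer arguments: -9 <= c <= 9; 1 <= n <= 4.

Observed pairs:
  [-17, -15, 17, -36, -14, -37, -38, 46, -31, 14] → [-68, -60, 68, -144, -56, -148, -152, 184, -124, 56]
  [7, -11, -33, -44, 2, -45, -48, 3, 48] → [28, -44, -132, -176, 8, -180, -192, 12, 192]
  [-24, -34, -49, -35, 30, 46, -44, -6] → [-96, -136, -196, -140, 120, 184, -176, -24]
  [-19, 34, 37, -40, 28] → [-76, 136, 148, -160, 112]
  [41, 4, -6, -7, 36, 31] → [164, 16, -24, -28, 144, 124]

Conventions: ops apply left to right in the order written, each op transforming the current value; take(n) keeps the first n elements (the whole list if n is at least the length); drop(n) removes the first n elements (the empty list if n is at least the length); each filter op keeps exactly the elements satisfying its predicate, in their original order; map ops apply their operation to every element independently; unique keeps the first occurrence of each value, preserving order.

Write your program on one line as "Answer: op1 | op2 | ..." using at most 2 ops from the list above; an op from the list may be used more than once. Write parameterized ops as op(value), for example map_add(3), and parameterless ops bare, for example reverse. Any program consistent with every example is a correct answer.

map_mul(2) | map_mul(2)

Check, running the answer program on each example:
  [-17, -15, 17, -36, -14, -37, -38, 46, -31, 14] -> [-34, -30, 34, -72, -28, -74, -76, 92, -62, 28] -> [-68, -60, 68, -144, -56, -148, -152, 184, -124, 56]
  [7, -11, -33, -44, 2, -45, -48, 3, 48] -> [14, -22, -66, -88, 4, -90, -96, 6, 96] -> [28, -44, -132, -176, 8, -180, -192, 12, 192]
  [-24, -34, -49, -35, 30, 46, -44, -6] -> [-48, -68, -98, -70, 60, 92, -88, -12] -> [-96, -136, -196, -140, 120, 184, -176, -24]
  [-19, 34, 37, -40, 28] -> [-38, 68, 74, -80, 56] -> [-76, 136, 148, -160, 112]
  [41, 4, -6, -7, 36, 31] -> [82, 8, -12, -14, 72, 62] -> [164, 16, -24, -28, 144, 124]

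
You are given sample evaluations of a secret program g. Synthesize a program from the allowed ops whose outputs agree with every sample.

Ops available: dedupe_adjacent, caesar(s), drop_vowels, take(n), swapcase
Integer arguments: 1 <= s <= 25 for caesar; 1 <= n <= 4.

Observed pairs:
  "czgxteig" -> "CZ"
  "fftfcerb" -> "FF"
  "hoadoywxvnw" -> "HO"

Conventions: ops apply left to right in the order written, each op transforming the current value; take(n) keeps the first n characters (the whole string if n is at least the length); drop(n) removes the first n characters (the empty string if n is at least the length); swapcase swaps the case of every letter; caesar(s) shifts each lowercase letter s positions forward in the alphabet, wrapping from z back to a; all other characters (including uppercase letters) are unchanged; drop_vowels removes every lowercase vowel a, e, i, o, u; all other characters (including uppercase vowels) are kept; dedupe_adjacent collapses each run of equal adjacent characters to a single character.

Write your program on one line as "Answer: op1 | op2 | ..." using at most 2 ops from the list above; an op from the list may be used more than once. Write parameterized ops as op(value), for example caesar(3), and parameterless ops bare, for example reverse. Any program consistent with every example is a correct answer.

swapcase | take(2)

Check, running the answer program on each example:
  "czgxteig" -> "CZGXTEIG" -> "CZ"
  "fftfcerb" -> "FFTFCERB" -> "FF"
  "hoadoywxvnw" -> "HOADOYWXVNW" -> "HO"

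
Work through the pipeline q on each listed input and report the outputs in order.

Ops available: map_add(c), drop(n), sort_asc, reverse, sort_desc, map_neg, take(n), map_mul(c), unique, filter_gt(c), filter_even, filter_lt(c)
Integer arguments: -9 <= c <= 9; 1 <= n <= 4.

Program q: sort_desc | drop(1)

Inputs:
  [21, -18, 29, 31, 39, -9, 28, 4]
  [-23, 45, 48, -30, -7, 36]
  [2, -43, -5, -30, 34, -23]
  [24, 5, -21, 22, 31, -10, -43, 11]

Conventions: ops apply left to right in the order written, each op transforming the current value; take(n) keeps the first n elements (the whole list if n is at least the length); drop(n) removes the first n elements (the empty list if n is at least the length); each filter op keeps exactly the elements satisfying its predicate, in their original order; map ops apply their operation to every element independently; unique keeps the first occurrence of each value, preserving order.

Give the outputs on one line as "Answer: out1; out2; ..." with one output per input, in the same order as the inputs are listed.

[31, 29, 28, 21, 4, -9, -18]; [45, 36, -7, -23, -30]; [2, -5, -23, -30, -43]; [24, 22, 11, 5, -10, -21, -43]

Execution, op by op:
  [21, -18, 29, 31, 39, -9, 28, 4] -> [39, 31, 29, 28, 21, 4, -9, -18] -> [31, 29, 28, 21, 4, -9, -18]
  [-23, 45, 48, -30, -7, 36] -> [48, 45, 36, -7, -23, -30] -> [45, 36, -7, -23, -30]
  [2, -43, -5, -30, 34, -23] -> [34, 2, -5, -23, -30, -43] -> [2, -5, -23, -30, -43]
  [24, 5, -21, 22, 31, -10, -43, 11] -> [31, 24, 22, 11, 5, -10, -21, -43] -> [24, 22, 11, 5, -10, -21, -43]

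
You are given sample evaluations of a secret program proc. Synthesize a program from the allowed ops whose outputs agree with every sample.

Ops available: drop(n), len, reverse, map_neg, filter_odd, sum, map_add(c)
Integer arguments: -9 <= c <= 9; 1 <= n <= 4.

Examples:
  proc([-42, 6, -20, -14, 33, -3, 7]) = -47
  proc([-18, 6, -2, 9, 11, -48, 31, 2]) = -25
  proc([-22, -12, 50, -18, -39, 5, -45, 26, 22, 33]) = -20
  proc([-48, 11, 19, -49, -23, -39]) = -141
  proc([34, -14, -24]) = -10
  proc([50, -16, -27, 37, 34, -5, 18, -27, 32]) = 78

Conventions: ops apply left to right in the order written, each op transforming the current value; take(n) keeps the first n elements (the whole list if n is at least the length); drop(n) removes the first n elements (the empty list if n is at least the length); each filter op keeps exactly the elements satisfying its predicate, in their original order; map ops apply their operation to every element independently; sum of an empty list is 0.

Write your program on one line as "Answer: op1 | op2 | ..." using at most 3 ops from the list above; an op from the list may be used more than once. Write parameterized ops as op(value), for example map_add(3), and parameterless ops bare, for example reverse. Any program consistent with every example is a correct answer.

map_add(-2) | sum

Check, running the answer program on each example:
  [-42, 6, -20, -14, 33, -3, 7] -> [-44, 4, -22, -16, 31, -5, 5] -> -47
  [-18, 6, -2, 9, 11, -48, 31, 2] -> [-20, 4, -4, 7, 9, -50, 29, 0] -> -25
  [-22, -12, 50, -18, -39, 5, -45, 26, 22, 33] -> [-24, -14, 48, -20, -41, 3, -47, 24, 20, 31] -> -20
  [-48, 11, 19, -49, -23, -39] -> [-50, 9, 17, -51, -25, -41] -> -141
  [34, -14, -24] -> [32, -16, -26] -> -10
  [50, -16, -27, 37, 34, -5, 18, -27, 32] -> [48, -18, -29, 35, 32, -7, 16, -29, 30] -> 78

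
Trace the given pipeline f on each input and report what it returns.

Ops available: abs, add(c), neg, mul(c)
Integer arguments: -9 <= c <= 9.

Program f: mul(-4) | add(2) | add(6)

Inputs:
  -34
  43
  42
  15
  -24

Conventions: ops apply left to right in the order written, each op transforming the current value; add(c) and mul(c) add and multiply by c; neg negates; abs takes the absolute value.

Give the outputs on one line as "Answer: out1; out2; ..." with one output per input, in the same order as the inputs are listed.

144; -164; -160; -52; 104

Execution, op by op:
  -34 -> 136 -> 138 -> 144
  43 -> -172 -> -170 -> -164
  42 -> -168 -> -166 -> -160
  15 -> -60 -> -58 -> -52
  -24 -> 96 -> 98 -> 104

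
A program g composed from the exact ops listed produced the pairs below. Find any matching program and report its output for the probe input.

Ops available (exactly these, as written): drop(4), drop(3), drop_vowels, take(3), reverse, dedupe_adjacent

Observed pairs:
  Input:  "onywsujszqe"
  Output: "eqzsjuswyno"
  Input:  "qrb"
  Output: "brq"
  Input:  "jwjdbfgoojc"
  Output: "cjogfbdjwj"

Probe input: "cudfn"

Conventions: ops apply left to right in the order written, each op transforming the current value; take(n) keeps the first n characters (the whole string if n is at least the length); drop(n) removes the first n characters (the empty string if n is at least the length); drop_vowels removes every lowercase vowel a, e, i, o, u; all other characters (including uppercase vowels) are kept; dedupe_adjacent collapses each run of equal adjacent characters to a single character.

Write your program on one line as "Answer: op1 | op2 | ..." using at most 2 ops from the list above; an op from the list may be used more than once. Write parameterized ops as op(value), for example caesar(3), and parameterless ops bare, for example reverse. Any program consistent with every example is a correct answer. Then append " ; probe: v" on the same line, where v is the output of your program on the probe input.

dedupe_adjacent | reverse ; probe: "nfduc"

Check, running the answer program on each example:
  "onywsujszqe" -> "onywsujszqe" -> "eqzsjuswyno"
  "qrb" -> "qrb" -> "brq"
  "jwjdbfgoojc" -> "jwjdbfgojc" -> "cjogfbdjwj"
  probe: "cudfn" -> "cudfn" -> "nfduc"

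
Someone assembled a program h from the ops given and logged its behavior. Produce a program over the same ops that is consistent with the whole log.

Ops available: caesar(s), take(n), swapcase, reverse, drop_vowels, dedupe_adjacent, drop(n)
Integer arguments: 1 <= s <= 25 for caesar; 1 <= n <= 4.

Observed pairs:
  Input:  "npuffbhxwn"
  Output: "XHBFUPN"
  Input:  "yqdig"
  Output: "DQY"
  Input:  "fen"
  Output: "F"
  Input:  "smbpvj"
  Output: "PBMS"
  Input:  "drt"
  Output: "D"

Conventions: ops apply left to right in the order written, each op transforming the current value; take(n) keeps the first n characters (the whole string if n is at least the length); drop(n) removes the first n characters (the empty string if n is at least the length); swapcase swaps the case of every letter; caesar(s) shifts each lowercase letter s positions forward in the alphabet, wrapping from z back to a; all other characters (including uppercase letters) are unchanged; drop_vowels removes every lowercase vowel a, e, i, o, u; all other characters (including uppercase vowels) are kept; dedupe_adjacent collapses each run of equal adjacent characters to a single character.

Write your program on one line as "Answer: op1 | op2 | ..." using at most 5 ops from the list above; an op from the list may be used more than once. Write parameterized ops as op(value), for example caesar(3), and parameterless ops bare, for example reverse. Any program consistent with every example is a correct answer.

reverse | dedupe_adjacent | swapcase | drop(2)

Check, running the answer program on each example:
  "npuffbhxwn" -> "nwxhbffupn" -> "nwxhbfupn" -> "NWXHBFUPN" -> "XHBFUPN"
  "yqdig" -> "gidqy" -> "gidqy" -> "GIDQY" -> "DQY"
  "fen" -> "nef" -> "nef" -> "NEF" -> "F"
  "smbpvj" -> "jvpbms" -> "jvpbms" -> "JVPBMS" -> "PBMS"
  "drt" -> "trd" -> "trd" -> "TRD" -> "D"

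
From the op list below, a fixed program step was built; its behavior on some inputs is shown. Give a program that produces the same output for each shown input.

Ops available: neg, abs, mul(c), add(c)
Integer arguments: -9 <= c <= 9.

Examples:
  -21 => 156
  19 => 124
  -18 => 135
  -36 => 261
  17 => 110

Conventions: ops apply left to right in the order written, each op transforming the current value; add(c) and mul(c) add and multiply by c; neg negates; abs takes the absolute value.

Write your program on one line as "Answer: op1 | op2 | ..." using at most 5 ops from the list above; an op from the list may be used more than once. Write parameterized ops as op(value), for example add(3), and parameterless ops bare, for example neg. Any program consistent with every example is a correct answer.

mul(-7) | add(9) | neg | abs

Check, running the answer program on each example:
  -21 -> 147 -> 156 -> -156 -> 156
  19 -> -133 -> -124 -> 124 -> 124
  -18 -> 126 -> 135 -> -135 -> 135
  -36 -> 252 -> 261 -> -261 -> 261
  17 -> -119 -> -110 -> 110 -> 110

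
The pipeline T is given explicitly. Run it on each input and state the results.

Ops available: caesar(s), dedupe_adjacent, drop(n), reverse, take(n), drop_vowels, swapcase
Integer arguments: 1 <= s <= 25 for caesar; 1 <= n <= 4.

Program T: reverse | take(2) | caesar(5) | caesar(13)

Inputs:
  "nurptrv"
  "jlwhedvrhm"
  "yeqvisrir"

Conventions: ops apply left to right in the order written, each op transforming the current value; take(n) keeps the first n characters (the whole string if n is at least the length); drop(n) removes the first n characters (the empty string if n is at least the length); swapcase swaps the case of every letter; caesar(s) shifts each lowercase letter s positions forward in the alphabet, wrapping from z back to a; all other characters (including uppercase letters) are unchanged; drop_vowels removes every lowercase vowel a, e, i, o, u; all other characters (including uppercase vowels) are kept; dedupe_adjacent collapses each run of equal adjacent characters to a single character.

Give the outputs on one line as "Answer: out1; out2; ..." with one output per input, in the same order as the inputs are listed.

"nj"; "ez"; "ja"

Execution, op by op:
  "nurptrv" -> "vrtprun" -> "vr" -> "aw" -> "nj"
  "jlwhedvrhm" -> "mhrvdehwlj" -> "mh" -> "rm" -> "ez"
  "yeqvisrir" -> "rirsivqey" -> "ri" -> "wn" -> "ja"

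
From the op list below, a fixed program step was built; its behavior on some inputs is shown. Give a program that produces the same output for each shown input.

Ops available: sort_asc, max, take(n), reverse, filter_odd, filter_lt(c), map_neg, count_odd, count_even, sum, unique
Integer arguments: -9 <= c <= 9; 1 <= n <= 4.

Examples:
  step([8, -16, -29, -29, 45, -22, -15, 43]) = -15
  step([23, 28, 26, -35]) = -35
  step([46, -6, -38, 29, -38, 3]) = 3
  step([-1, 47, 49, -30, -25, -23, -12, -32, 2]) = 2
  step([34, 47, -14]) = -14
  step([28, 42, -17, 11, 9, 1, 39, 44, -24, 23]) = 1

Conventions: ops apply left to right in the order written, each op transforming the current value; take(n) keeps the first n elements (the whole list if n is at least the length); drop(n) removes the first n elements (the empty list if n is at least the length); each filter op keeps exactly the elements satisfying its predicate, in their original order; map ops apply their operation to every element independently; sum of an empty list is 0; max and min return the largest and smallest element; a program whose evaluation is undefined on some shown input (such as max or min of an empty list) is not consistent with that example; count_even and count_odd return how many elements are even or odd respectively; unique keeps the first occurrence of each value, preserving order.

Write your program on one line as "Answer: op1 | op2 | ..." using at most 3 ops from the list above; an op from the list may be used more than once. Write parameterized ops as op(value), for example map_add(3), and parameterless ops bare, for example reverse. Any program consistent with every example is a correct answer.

filter_lt(5) | max

Check, running the answer program on each example:
  [8, -16, -29, -29, 45, -22, -15, 43] -> [-16, -29, -29, -22, -15] -> -15
  [23, 28, 26, -35] -> [-35] -> -35
  [46, -6, -38, 29, -38, 3] -> [-6, -38, -38, 3] -> 3
  [-1, 47, 49, -30, -25, -23, -12, -32, 2] -> [-1, -30, -25, -23, -12, -32, 2] -> 2
  [34, 47, -14] -> [-14] -> -14
  [28, 42, -17, 11, 9, 1, 39, 44, -24, 23] -> [-17, 1, -24] -> 1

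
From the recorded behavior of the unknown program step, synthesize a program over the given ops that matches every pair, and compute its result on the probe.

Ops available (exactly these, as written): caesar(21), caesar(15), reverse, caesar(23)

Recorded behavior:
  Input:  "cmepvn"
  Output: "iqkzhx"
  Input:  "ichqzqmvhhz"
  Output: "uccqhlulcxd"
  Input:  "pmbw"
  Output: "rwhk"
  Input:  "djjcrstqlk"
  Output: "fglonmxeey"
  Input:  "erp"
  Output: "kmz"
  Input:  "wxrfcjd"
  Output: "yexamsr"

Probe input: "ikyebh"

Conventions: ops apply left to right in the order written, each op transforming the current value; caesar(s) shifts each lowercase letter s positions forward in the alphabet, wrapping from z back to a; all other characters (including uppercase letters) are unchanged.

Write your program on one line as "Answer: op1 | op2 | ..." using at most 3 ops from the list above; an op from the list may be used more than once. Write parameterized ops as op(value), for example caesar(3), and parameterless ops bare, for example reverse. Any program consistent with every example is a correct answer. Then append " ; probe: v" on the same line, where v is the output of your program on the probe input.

caesar(21) | reverse ; probe: "cwztfd"

Check, running the answer program on each example:
  "cmepvn" -> "xhzkqi" -> "iqkzhx"
  "ichqzqmvhhz" -> "dxclulhqccu" -> "uccqhlulcxd"
  "pmbw" -> "khwr" -> "rwhk"
  "djjcrstqlk" -> "yeexmnolgf" -> "fglonmxeey"
  "erp" -> "zmk" -> "kmz"
  "wxrfcjd" -> "rsmaxey" -> "yexamsr"
  probe: "ikyebh" -> "dftzwc" -> "cwztfd"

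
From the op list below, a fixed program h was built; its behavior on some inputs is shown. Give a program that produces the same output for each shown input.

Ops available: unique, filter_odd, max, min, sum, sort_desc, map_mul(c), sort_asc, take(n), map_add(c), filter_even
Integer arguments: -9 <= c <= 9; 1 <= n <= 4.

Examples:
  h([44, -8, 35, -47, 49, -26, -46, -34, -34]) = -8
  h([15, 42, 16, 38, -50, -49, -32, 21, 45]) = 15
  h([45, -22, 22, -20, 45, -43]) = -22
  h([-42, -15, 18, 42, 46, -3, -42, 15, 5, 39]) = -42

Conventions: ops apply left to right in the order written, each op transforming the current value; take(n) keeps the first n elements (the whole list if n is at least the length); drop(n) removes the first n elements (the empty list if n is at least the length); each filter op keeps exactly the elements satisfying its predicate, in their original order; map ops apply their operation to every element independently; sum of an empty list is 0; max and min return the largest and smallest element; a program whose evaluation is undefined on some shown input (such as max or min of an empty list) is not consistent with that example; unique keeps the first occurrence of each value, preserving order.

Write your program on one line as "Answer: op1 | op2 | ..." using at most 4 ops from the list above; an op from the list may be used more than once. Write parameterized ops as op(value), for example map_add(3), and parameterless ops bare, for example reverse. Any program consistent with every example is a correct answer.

take(3) | sort_asc | take(1) | min

Check, running the answer program on each example:
  [44, -8, 35, -47, 49, -26, -46, -34, -34] -> [44, -8, 35] -> [-8, 35, 44] -> [-8] -> -8
  [15, 42, 16, 38, -50, -49, -32, 21, 45] -> [15, 42, 16] -> [15, 16, 42] -> [15] -> 15
  [45, -22, 22, -20, 45, -43] -> [45, -22, 22] -> [-22, 22, 45] -> [-22] -> -22
  [-42, -15, 18, 42, 46, -3, -42, 15, 5, 39] -> [-42, -15, 18] -> [-42, -15, 18] -> [-42] -> -42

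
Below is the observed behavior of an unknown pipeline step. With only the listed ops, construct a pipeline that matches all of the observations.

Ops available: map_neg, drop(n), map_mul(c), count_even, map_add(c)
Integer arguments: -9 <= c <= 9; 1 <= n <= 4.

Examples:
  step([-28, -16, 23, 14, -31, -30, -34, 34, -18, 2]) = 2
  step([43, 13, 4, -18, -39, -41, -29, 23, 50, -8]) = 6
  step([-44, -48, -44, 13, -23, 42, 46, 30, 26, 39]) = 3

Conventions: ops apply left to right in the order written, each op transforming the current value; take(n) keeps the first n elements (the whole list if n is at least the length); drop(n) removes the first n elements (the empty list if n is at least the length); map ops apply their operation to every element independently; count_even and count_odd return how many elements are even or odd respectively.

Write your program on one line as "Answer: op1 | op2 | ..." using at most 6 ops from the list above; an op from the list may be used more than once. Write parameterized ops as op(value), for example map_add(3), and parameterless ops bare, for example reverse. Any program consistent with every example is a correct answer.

map_add(-6) | map_neg | map_add(-2) | map_add(5) | count_even

Check, running the answer program on each example:
  [-28, -16, 23, 14, -31, -30, -34, 34, -18, 2] -> [-34, -22, 17, 8, -37, -36, -40, 28, -24, -4] -> [34, 22, -17, -8, 37, 36, 40, -28, 24, 4] -> [32, 20, -19, -10, 35, 34, 38, -30, 22, 2] -> [37, 25, -14, -5, 40, 39, 43, -25, 27, 7] -> 2
  [43, 13, 4, -18, -39, -41, -29, 23, 50, -8] -> [37, 7, -2, -24, -45, -47, -35, 17, 44, -14] -> [-37, -7, 2, 24, 45, 47, 35, -17, -44, 14] -> [-39, -9, 0, 22, 43, 45, 33, -19, -46, 12] -> [-34, -4, 5, 27, 48, 50, 38, -14, -41, 17] -> 6
  [-44, -48, -44, 13, -23, 42, 46, 30, 26, 39] -> [-50, -54, -50, 7, -29, 36, 40, 24, 20, 33] -> [50, 54, 50, -7, 29, -36, -40, -24, -20, -33] -> [48, 52, 48, -9, 27, -38, -42, -26, -22, -35] -> [53, 57, 53, -4, 32, -33, -37, -21, -17, -30] -> 3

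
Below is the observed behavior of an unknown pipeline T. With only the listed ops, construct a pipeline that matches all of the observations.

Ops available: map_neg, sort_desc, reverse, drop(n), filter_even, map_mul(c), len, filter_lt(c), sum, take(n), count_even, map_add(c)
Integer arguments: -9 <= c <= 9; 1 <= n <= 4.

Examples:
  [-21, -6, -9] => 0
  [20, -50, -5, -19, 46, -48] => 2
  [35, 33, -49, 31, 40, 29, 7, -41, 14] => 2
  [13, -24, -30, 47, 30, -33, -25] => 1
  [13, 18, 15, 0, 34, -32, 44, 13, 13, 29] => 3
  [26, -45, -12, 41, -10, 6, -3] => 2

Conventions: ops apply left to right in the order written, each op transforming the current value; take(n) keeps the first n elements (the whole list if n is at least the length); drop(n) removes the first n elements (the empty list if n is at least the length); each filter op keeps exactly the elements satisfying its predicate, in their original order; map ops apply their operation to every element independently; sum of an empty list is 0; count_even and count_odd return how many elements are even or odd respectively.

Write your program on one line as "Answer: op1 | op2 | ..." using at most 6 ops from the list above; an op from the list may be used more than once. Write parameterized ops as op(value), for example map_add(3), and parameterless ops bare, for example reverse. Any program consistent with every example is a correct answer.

map_neg | sort_desc | filter_lt(0) | filter_even | count_even

Check, running the answer program on each example:
  [-21, -6, -9] -> [21, 6, 9] -> [21, 9, 6] -> [] -> [] -> 0
  [20, -50, -5, -19, 46, -48] -> [-20, 50, 5, 19, -46, 48] -> [50, 48, 19, 5, -20, -46] -> [-20, -46] -> [-20, -46] -> 2
  [35, 33, -49, 31, 40, 29, 7, -41, 14] -> [-35, -33, 49, -31, -40, -29, -7, 41, -14] -> [49, 41, -7, -14, -29, -31, -33, -35, -40] -> [-7, -14, -29, -31, -33, -35, -40] -> [-14, -40] -> 2
  [13, -24, -30, 47, 30, -33, -25] -> [-13, 24, 30, -47, -30, 33, 25] -> [33, 30, 25, 24, -13, -30, -47] -> [-13, -30, -47] -> [-30] -> 1
  [13, 18, 15, 0, 34, -32, 44, 13, 13, 29] -> [-13, -18, -15, 0, -34, 32, -44, -13, -13, -29] -> [32, 0, -13, -13, -13, -15, -18, -29, -34, -44] -> [-13, -13, -13, -15, -18, -29, -34, -44] -> [-18, -34, -44] -> 3
  [26, -45, -12, 41, -10, 6, -3] -> [-26, 45, 12, -41, 10, -6, 3] -> [45, 12, 10, 3, -6, -26, -41] -> [-6, -26, -41] -> [-6, -26] -> 2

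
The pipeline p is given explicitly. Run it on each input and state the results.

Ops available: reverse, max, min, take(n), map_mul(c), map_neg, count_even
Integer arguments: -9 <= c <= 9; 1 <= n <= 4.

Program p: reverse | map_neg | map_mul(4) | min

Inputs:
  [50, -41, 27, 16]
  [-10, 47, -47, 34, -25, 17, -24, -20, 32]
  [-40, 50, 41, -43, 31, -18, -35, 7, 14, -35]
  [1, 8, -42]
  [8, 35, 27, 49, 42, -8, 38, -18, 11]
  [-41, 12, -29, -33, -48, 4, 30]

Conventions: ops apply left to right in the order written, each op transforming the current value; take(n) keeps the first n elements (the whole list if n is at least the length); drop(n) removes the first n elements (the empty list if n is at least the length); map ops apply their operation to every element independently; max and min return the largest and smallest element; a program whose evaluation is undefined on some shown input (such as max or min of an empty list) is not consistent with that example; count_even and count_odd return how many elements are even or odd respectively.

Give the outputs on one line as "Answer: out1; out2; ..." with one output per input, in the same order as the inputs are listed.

Execution, op by op:
  [50, -41, 27, 16] -> [16, 27, -41, 50] -> [-16, -27, 41, -50] -> [-64, -108, 164, -200] -> -200
  [-10, 47, -47, 34, -25, 17, -24, -20, 32] -> [32, -20, -24, 17, -25, 34, -47, 47, -10] -> [-32, 20, 24, -17, 25, -34, 47, -47, 10] -> [-128, 80, 96, -68, 100, -136, 188, -188, 40] -> -188
  [-40, 50, 41, -43, 31, -18, -35, 7, 14, -35] -> [-35, 14, 7, -35, -18, 31, -43, 41, 50, -40] -> [35, -14, -7, 35, 18, -31, 43, -41, -50, 40] -> [140, -56, -28, 140, 72, -124, 172, -164, -200, 160] -> -200
  [1, 8, -42] -> [-42, 8, 1] -> [42, -8, -1] -> [168, -32, -4] -> -32
  [8, 35, 27, 49, 42, -8, 38, -18, 11] -> [11, -18, 38, -8, 42, 49, 27, 35, 8] -> [-11, 18, -38, 8, -42, -49, -27, -35, -8] -> [-44, 72, -152, 32, -168, -196, -108, -140, -32] -> -196
  [-41, 12, -29, -33, -48, 4, 30] -> [30, 4, -48, -33, -29, 12, -41] -> [-30, -4, 48, 33, 29, -12, 41] -> [-120, -16, 192, 132, 116, -48, 164] -> -120

-200; -188; -200; -32; -196; -120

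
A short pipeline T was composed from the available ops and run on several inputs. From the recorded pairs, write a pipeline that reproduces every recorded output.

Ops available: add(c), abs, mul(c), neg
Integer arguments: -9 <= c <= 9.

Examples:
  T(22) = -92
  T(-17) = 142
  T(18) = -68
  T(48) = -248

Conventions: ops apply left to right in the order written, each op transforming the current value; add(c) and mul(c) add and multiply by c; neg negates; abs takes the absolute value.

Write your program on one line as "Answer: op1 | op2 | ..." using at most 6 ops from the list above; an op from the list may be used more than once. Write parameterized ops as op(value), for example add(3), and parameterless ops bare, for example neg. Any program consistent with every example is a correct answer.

add(-8) | mul(6) | neg | add(-9) | add(1)

Check, running the answer program on each example:
  22 -> 14 -> 84 -> -84 -> -93 -> -92
  -17 -> -25 -> -150 -> 150 -> 141 -> 142
  18 -> 10 -> 60 -> -60 -> -69 -> -68
  48 -> 40 -> 240 -> -240 -> -249 -> -248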